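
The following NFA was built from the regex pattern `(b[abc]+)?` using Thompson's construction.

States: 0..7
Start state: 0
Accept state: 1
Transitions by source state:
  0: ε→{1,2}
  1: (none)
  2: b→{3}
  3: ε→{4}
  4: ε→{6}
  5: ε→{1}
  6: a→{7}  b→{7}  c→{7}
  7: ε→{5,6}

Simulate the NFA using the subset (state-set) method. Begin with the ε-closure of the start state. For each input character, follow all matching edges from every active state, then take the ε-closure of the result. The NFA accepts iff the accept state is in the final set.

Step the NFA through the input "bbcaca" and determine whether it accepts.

Answer: ACCEPT

Derivation:
initial (ε-close {0}): {0,1,2}
'b' @ 1: {3,4,6}
'b' @ 2: {1,5,6,7}  [accepting]
'c' @ 3: {1,5,6,7}  [accepting]
'a' @ 4: {1,5,6,7}  [accepting]
'c' @ 5: {1,5,6,7}  [accepting]
'a' @ 6: {1,5,6,7}  [accepting]
final: {1,5,6,7}; accept 1 in set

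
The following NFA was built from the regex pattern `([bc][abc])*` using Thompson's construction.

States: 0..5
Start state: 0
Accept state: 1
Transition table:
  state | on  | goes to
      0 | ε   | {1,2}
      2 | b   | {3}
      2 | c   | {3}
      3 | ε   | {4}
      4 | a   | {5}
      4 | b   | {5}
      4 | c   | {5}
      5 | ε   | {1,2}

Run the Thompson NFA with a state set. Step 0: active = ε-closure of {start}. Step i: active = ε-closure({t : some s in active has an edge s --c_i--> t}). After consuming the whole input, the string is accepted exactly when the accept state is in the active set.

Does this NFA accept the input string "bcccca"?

S₀ = ε-closure({0}) = {0,1,2}
'b' @ 1: {3,4}
'c' @ 2: {1,2,5}  [accepting]
'c' @ 3: {3,4}
'c' @ 4: {1,2,5}  [accepting]
'c' @ 5: {3,4}
'a' @ 6: {1,2,5}  [accepting]
final: {1,2,5}; accept 1 in set

Answer: ACCEPT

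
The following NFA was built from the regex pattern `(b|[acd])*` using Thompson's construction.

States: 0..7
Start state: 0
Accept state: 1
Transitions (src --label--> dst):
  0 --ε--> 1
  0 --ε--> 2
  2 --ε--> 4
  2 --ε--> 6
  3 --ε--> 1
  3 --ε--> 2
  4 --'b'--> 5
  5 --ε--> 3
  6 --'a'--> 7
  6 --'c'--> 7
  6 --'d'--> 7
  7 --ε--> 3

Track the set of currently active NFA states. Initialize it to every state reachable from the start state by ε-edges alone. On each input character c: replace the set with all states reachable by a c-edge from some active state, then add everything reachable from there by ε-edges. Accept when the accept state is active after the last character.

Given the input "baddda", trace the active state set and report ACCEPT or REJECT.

Answer: ACCEPT

Steps:
S₀ = ε-closure({0}) = {0,1,2,4,6}
'b' @ 1: {1,2,3,4,5,6}  [accepting]
'a' @ 2: {1,2,3,4,6,7}  [accepting]
'd' @ 3: {1,2,3,4,6,7}  [accepting]
'd' @ 4: {1,2,3,4,6,7}  [accepting]
'd' @ 5: {1,2,3,4,6,7}  [accepting]
'a' @ 6: {1,2,3,4,6,7}  [accepting]
end set {1,2,3,4,6,7} — state 1 in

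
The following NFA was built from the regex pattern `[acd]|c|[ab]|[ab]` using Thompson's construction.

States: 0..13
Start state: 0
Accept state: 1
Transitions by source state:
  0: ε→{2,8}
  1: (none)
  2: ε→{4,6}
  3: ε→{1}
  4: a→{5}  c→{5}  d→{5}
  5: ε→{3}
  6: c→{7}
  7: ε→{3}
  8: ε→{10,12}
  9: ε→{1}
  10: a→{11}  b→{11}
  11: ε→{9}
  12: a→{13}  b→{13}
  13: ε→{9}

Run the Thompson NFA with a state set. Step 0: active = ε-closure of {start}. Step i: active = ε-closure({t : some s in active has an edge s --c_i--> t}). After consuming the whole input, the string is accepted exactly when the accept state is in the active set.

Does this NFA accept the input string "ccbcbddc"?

Answer: REJECT

Derivation:
start: ε-closure({0}) = {0,2,4,6,8,10,12}
'c' @ 1: {1,3,5,7}  ✓accept
'c' @ 2: {}  — state set empty
rest 'bcbddc' ignored (set empty)
final: {}; accept 1 not in set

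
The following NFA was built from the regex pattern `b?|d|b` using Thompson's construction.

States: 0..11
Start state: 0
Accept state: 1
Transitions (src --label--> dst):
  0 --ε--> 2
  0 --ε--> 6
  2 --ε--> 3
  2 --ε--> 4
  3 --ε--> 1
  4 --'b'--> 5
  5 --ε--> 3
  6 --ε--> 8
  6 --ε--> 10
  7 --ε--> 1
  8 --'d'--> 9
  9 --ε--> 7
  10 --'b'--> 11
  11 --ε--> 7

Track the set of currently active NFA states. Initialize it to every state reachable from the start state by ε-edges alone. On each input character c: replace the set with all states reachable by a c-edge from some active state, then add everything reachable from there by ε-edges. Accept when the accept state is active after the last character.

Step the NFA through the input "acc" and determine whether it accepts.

Answer: REJECT

Steps:
initial (ε-close {0}): {0,1,2,3,4,6,8,10}
'a' @ 1: {}  — state set empty
rest 'cc' ignored (set empty)
after full input: {}  (accept=1 not in)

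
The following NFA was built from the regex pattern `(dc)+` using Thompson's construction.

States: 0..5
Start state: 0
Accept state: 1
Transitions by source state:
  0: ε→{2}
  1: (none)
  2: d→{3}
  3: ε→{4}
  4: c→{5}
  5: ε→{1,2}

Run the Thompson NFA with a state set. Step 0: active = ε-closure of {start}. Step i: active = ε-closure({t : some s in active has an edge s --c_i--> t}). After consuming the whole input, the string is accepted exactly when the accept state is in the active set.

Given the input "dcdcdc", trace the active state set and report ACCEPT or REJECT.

Answer: ACCEPT

Derivation:
start: ε-closure({0}) = {0,2}
'd' @ 1: {3,4}
'c' @ 2: {1,2,5}  ✓accept
'd' @ 3: {3,4}
'c' @ 4: {1,2,5}  ✓accept
'd' @ 5: {3,4}
'c' @ 6: {1,2,5}  ✓accept
final: {1,2,5}; accept 1 in set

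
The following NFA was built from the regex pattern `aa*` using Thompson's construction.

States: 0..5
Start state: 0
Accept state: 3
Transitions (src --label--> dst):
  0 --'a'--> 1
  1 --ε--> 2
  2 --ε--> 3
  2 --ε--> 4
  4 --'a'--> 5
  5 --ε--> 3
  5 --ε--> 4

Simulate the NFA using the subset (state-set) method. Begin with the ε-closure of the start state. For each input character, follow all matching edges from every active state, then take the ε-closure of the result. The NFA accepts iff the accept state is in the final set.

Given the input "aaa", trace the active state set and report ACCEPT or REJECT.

S₀ = ε-closure({0}) = {0}
'a' @ 1: {1,2,3,4}  ✓accept
'a' @ 2: {3,4,5}  ✓accept
'a' @ 3: {3,4,5}  ✓accept
after full input: {3,4,5}  (accept=3 in)

Answer: ACCEPT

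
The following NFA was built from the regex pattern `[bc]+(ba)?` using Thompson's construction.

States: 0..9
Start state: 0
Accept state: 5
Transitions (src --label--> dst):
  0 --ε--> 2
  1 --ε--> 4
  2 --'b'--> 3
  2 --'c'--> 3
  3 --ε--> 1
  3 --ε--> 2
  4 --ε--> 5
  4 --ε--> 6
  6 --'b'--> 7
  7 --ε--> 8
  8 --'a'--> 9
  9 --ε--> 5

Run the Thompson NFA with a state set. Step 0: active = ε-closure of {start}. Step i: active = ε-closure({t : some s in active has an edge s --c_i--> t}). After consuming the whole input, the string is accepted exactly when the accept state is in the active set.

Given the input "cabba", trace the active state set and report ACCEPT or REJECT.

Answer: REJECT

Trace:
start: ε-closure({0}) = {0,2}
'c' @ 1: {1,2,3,4,5,6}  ✓accept
'a' @ 2: {}  — dead — no transitions
rest 'bba' ignored (set empty)
end set {} — state 5 not in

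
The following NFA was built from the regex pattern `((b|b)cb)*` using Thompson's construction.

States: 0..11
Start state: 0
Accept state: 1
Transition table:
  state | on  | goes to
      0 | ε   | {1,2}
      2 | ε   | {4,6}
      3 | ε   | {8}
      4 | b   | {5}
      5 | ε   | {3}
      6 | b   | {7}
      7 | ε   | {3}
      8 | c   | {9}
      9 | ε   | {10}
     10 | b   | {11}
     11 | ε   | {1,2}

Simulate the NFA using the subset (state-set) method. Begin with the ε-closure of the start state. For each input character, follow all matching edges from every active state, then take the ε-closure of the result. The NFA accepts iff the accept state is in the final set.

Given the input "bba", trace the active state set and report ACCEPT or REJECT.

start: ε-closure({0}) = {0,1,2,4,6}
'b' @ 1: {3,5,7,8}
'b' @ 2: {}  — state set empty
rest 'a' ignored (set empty)
end set {} — state 1 not in

Answer: REJECT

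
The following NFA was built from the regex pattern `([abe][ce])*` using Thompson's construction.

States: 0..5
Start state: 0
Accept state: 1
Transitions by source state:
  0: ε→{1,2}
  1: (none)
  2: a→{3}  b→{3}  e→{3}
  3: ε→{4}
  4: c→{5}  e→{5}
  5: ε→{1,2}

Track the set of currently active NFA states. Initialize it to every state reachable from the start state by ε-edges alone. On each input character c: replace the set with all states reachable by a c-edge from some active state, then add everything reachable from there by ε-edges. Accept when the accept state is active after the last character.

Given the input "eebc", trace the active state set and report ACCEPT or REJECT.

Answer: ACCEPT

Steps:
start: ε-closure({0}) = {0,1,2}
'e' @ 1: {3,4}
'e' @ 2: {1,2,5}  ✓accept
'b' @ 3: {3,4}
'c' @ 4: {1,2,5}  ✓accept
end set {1,2,5} — state 1 in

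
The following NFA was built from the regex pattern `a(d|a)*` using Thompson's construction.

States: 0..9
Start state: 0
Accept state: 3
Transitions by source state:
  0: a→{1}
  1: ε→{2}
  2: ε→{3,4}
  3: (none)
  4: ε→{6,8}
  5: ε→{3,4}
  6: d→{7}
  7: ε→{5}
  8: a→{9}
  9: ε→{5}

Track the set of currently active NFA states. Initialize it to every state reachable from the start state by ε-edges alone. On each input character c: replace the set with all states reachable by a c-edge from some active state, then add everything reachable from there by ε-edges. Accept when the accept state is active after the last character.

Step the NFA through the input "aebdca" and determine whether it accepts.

Answer: REJECT

Derivation:
initial (ε-close {0}): {0}
'a' @ 1: {1,2,3,4,6,8}  [accepting]
'e' @ 2: {}  — state set empty
rest 'bdca' ignored (set empty)
final: {}; accept 3 not in set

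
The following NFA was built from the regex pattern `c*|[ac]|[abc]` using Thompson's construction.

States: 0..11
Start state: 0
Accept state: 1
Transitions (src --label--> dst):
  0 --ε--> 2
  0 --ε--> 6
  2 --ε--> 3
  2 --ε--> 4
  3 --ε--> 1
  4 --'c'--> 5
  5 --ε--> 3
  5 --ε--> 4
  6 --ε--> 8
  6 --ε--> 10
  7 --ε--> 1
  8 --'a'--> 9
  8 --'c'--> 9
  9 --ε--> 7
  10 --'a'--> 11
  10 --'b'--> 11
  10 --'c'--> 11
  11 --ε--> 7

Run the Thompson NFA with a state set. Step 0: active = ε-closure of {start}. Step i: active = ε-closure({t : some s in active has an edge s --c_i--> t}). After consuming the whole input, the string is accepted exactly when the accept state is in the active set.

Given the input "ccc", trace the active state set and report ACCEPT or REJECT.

Answer: ACCEPT

Derivation:
start: ε-closure({0}) = {0,1,2,3,4,6,8,10}
'c' @ 1: {1,3,4,5,7,9,11}  ✓accept
'c' @ 2: {1,3,4,5}  ✓accept
'c' @ 3: {1,3,4,5}  ✓accept
after full input: {1,3,4,5}  (accept=1 in)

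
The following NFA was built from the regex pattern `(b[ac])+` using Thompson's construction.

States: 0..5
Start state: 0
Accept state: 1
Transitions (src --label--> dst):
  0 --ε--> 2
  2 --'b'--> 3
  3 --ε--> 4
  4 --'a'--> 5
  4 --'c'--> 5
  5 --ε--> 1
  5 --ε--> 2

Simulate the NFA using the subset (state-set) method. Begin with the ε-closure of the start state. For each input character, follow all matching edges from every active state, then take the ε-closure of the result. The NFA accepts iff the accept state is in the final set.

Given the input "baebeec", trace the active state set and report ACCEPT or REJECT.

Answer: REJECT

Trace:
S₀ = ε-closure({0}) = {0,2}
'b' @ 1: {3,4}
'a' @ 2: {1,2,5}  [accepting]
'e' @ 3: {}  — dead — no transitions
rest 'beec' ignored (set empty)
final: {}; accept 1 not in set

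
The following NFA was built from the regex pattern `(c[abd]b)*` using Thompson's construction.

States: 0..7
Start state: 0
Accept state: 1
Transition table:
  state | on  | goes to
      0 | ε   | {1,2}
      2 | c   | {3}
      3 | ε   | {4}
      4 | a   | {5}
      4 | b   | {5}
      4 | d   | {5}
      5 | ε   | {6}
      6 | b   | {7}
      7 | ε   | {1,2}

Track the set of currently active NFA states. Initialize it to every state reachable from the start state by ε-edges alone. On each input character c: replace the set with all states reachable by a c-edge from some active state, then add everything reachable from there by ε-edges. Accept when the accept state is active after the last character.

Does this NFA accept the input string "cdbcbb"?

start: ε-closure({0}) = {0,1,2}
'c' @ 1: {3,4}
'd' @ 2: {5,6}
'b' @ 3: {1,2,7}  ✓accept
'c' @ 4: {3,4}
'b' @ 5: {5,6}
'b' @ 6: {1,2,7}  ✓accept
after full input: {1,2,7}  (accept=1 in)

Answer: ACCEPT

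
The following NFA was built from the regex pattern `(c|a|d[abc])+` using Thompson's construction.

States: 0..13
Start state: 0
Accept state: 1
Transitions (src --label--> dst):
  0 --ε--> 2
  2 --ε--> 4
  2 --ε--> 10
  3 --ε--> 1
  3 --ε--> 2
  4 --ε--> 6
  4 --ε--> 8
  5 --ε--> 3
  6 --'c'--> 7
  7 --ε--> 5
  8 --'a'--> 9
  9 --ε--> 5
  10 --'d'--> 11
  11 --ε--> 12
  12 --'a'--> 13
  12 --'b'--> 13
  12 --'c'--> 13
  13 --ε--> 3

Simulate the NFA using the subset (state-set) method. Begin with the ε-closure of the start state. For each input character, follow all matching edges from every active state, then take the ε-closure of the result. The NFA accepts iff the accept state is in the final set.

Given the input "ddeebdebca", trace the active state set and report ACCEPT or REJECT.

S₀ = ε-closure({0}) = {0,2,4,6,8,10}
'd' @ 1: {11,12}
'd' @ 2: {}  — no active states
rest 'eebdebca' ignored (set empty)
final: {}; accept 1 not in set

Answer: REJECT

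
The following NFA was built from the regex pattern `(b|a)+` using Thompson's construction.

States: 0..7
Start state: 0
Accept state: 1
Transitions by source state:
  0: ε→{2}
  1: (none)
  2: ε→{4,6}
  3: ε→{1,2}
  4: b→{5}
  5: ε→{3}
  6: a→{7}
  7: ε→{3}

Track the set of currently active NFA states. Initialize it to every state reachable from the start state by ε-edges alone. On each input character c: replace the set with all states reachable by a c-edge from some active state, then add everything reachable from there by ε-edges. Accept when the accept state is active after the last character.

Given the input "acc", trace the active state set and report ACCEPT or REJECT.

initial (ε-close {0}): {0,2,4,6}
'a' @ 1: {1,2,3,4,6,7}  (accept∈set)
'c' @ 2: {}  — dead — no transitions
rest 'c' ignored (set empty)
end set {} — state 1 not in

Answer: REJECT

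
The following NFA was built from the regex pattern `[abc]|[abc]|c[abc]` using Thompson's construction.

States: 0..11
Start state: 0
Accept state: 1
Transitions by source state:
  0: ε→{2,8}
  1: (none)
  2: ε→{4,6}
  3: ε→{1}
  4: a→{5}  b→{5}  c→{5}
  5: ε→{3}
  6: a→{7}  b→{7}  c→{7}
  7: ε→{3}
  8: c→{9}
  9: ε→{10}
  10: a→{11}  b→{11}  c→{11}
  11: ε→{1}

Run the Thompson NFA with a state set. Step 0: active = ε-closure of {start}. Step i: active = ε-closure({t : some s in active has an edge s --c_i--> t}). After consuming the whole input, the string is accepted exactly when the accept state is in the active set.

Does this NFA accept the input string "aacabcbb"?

Answer: REJECT

Derivation:
S₀ = ε-closure({0}) = {0,2,4,6,8}
'a' @ 1: {1,3,5,7}  [accepting]
'a' @ 2: {}  — no active states
rest 'cabcbb' ignored (set empty)
after full input: {}  (accept=1 not in)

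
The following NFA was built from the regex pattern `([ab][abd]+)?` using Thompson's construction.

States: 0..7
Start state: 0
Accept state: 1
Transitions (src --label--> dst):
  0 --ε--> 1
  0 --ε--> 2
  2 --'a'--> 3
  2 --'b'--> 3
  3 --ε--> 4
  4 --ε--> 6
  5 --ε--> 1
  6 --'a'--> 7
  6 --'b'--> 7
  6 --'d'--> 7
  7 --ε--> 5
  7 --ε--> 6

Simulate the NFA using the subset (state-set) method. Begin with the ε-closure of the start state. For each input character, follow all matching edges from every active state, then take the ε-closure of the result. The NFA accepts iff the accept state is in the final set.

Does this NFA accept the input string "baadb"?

initial (ε-close {0}): {0,1,2}
'b' @ 1: {3,4,6}
'a' @ 2: {1,5,6,7}  ✓accept
'a' @ 3: {1,5,6,7}  ✓accept
'd' @ 4: {1,5,6,7}  ✓accept
'b' @ 5: {1,5,6,7}  ✓accept
end set {1,5,6,7} — state 1 in

Answer: ACCEPT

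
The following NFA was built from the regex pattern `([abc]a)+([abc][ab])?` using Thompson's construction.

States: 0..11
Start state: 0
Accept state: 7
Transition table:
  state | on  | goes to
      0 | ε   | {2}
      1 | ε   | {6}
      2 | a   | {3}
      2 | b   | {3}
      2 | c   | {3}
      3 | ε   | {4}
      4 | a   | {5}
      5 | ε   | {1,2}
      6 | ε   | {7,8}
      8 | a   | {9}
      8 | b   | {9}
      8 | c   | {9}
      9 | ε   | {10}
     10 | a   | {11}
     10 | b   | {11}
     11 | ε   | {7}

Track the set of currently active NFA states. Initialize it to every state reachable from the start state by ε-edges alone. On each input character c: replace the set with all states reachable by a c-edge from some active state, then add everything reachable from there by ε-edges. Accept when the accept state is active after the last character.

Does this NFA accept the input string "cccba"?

S₀ = ε-closure({0}) = {0,2}
'c' @ 1: {3,4}
'c' @ 2: {}  — no active states
rest 'cba' ignored (set empty)
end set {} — state 7 not in

Answer: REJECT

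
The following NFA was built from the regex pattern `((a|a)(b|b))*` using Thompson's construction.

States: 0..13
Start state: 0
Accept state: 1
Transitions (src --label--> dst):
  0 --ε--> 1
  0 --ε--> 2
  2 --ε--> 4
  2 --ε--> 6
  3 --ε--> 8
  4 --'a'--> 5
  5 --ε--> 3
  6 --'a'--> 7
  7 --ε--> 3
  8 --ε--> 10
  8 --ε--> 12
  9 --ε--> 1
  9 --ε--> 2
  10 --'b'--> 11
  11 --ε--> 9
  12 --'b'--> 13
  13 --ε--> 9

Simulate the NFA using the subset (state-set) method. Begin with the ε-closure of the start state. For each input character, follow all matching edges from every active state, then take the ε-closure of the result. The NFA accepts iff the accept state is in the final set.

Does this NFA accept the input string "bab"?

start: ε-closure({0}) = {0,1,2,4,6}
'b' @ 1: {}  — dead — no transitions
rest 'ab' ignored (set empty)
final: {}; accept 1 not in set

Answer: REJECT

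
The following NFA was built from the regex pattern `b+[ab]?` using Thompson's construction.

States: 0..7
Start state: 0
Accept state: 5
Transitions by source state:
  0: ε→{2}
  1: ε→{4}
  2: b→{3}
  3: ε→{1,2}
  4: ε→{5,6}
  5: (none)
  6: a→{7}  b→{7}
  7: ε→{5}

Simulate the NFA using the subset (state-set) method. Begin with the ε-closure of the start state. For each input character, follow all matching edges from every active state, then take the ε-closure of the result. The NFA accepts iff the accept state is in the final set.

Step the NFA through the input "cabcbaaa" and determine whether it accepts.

Answer: REJECT

Derivation:
initial (ε-close {0}): {0,2}
'c' @ 1: {}  — no active states
rest 'abcbaaa' ignored (set empty)
after full input: {}  (accept=5 not in)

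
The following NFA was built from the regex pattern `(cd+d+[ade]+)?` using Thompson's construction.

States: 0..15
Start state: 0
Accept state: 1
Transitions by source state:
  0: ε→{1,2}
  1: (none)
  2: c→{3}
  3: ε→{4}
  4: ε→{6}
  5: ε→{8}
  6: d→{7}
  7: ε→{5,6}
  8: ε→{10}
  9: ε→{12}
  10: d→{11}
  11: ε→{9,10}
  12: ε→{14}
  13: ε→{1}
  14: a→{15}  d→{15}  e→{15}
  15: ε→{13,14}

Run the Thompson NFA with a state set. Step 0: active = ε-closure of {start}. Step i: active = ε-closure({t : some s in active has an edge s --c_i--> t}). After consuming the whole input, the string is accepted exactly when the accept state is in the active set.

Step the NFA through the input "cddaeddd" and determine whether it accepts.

start: ε-closure({0}) = {0,1,2}
'c' @ 1: {3,4,6}
'd' @ 2: {5,6,7,8,10}
'd' @ 3: {5,6,7,8,9,10,11,12,14}
'a' @ 4: {1,13,14,15}  (accept∈set)
'e' @ 5: {1,13,14,15}  (accept∈set)
'd' @ 6: {1,13,14,15}  (accept∈set)
'd' @ 7: {1,13,14,15}  (accept∈set)
'd' @ 8: {1,13,14,15}  (accept∈set)
after full input: {1,13,14,15}  (accept=1 in)

Answer: ACCEPT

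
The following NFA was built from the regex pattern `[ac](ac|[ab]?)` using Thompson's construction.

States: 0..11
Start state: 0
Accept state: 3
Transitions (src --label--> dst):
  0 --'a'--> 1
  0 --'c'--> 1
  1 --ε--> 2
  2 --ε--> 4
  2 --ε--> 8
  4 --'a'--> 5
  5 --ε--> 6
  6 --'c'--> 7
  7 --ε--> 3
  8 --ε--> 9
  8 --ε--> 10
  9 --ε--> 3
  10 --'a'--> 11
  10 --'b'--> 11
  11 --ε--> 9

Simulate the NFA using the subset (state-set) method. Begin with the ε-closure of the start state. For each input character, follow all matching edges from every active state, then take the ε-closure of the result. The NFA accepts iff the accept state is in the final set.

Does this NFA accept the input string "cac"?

Answer: ACCEPT

Derivation:
S₀ = ε-closure({0}) = {0}
'c' @ 1: {1,2,3,4,8,9,10}  [accepting]
'a' @ 2: {3,5,6,9,11}  [accepting]
'c' @ 3: {3,7}  [accepting]
end set {3,7} — state 3 in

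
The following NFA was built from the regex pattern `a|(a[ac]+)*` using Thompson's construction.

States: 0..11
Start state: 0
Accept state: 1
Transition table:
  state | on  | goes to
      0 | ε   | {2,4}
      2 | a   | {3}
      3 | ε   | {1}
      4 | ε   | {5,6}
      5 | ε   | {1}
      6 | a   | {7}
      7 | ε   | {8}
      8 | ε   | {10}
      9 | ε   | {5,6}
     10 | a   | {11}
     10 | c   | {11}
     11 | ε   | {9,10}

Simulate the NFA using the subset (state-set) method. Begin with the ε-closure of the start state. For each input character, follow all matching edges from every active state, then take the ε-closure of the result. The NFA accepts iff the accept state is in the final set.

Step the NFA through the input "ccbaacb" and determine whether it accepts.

S₀ = ε-closure({0}) = {0,1,2,4,5,6}
'c' @ 1: {}  — no active states
rest 'cbaacb' ignored (set empty)
after full input: {}  (accept=1 not in)

Answer: REJECT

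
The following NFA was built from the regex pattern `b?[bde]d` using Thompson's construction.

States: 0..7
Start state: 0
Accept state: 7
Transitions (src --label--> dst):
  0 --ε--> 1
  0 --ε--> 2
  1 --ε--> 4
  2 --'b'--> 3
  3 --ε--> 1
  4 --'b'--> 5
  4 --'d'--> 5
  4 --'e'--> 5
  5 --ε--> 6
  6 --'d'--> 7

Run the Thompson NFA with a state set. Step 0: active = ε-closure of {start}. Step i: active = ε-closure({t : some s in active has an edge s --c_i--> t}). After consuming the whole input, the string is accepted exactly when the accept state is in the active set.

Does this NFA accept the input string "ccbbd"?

start: ε-closure({0}) = {0,1,2,4}
'c' @ 1: {}  — dead — no transitions
rest 'cbbd' ignored (set empty)
end set {} — state 7 not in

Answer: REJECT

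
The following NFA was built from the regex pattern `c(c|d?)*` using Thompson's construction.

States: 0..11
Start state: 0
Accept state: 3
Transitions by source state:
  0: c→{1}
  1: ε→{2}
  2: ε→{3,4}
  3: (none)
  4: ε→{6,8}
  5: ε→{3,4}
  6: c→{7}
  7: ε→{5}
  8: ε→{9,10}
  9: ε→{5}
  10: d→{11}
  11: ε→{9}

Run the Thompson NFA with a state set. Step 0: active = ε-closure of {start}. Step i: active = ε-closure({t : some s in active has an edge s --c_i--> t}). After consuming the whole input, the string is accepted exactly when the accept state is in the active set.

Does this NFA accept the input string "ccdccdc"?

initial (ε-close {0}): {0}
'c' @ 1: {1,2,3,4,5,6,8,9,10}  [accepting]
'c' @ 2: {3,4,5,6,7,8,9,10}  [accepting]
'd' @ 3: {3,4,5,6,8,9,10,11}  [accepting]
'c' @ 4: {3,4,5,6,7,8,9,10}  [accepting]
'c' @ 5: {3,4,5,6,7,8,9,10}  [accepting]
'd' @ 6: {3,4,5,6,8,9,10,11}  [accepting]
'c' @ 7: {3,4,5,6,7,8,9,10}  [accepting]
end set {3,4,5,6,7,8,9,10} — state 3 in

Answer: ACCEPT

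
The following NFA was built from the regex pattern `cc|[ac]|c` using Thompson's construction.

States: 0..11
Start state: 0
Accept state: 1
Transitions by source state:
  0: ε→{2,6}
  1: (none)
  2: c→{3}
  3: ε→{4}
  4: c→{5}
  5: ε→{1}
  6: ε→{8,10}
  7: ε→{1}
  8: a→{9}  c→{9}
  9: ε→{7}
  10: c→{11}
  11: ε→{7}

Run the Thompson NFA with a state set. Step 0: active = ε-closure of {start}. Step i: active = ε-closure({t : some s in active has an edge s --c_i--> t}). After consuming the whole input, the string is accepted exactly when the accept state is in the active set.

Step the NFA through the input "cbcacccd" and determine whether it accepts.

Answer: REJECT

Derivation:
start: ε-closure({0}) = {0,2,6,8,10}
'c' @ 1: {1,3,4,7,9,11}  [accepting]
'b' @ 2: {}  — state set empty
rest 'cacccd' ignored (set empty)
final: {}; accept 1 not in set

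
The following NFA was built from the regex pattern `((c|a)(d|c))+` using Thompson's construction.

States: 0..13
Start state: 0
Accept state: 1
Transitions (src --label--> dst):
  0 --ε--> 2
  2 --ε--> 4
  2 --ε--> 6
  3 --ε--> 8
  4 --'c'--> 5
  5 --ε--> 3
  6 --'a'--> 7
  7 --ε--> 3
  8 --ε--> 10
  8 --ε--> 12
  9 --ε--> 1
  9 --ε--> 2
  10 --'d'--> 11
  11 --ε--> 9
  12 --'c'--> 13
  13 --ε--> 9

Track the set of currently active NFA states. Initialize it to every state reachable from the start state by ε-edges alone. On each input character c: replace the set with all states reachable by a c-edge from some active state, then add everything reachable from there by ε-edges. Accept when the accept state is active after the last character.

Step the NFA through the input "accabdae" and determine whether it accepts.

Answer: REJECT

Derivation:
initial (ε-close {0}): {0,2,4,6}
'a' @ 1: {3,7,8,10,12}
'c' @ 2: {1,2,4,6,9,13}  [accepting]
'c' @ 3: {3,5,8,10,12}
'a' @ 4: {}  — dead — no transitions
rest 'bdae' ignored (set empty)
final: {}; accept 1 not in set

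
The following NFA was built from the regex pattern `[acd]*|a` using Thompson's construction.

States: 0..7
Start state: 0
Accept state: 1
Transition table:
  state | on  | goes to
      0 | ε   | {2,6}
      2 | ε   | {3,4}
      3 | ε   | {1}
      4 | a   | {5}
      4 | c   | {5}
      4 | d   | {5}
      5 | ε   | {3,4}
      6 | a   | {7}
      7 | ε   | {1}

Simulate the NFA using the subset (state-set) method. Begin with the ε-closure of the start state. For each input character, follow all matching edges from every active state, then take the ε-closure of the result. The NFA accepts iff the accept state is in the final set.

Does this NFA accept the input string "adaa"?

S₀ = ε-closure({0}) = {0,1,2,3,4,6}
'a' @ 1: {1,3,4,5,7}  (accept∈set)
'd' @ 2: {1,3,4,5}  (accept∈set)
'a' @ 3: {1,3,4,5}  (accept∈set)
'a' @ 4: {1,3,4,5}  (accept∈set)
end set {1,3,4,5} — state 1 in

Answer: ACCEPT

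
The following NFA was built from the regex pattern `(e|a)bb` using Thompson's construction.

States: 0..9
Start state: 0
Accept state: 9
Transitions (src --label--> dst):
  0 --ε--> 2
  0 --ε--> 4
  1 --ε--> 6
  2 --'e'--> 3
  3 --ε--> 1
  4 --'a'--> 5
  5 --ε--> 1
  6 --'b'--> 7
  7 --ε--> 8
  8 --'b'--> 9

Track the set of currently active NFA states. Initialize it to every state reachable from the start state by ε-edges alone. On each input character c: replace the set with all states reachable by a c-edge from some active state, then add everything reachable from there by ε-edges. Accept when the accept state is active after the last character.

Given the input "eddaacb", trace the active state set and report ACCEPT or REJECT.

Answer: REJECT

Trace:
initial (ε-close {0}): {0,2,4}
'e' @ 1: {1,3,6}
'd' @ 2: {}  — no active states
rest 'daacb' ignored (set empty)
final: {}; accept 9 not in set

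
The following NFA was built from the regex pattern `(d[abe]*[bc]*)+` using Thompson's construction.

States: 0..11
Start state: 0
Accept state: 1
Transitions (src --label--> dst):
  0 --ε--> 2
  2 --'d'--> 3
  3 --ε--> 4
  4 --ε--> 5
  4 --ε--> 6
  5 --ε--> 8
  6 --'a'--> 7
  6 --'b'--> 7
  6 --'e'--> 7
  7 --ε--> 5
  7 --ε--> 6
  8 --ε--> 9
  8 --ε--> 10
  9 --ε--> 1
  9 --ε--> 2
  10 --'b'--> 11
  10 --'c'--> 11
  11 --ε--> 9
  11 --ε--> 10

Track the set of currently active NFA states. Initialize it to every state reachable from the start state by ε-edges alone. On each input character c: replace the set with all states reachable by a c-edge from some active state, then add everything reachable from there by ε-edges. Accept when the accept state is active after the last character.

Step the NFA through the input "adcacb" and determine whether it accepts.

S₀ = ε-closure({0}) = {0,2}
'a' @ 1: {}  — no active states
rest 'dcacb' ignored (set empty)
after full input: {}  (accept=1 not in)

Answer: REJECT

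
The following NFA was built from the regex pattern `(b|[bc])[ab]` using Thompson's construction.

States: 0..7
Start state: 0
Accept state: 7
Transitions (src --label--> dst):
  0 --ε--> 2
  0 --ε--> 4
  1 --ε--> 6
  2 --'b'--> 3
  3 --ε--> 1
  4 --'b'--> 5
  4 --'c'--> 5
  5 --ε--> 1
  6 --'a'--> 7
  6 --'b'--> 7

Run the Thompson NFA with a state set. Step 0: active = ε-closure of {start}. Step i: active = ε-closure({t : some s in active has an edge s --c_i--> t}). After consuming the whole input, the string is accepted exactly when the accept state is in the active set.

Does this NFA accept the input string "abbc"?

initial (ε-close {0}): {0,2,4}
'a' @ 1: {}  — dead — no transitions
rest 'bbc' ignored (set empty)
final: {}; accept 7 not in set

Answer: REJECT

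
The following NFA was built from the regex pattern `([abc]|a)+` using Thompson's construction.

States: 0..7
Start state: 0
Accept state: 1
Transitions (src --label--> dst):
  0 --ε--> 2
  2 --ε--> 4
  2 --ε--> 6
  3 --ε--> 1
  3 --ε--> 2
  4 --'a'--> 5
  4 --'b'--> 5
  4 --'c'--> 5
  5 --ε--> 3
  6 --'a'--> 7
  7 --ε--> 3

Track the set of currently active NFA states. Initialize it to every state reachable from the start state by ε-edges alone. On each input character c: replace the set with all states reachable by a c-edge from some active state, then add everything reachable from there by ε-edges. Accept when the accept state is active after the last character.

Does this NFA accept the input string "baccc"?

Answer: ACCEPT

Steps:
S₀ = ε-closure({0}) = {0,2,4,6}
'b' @ 1: {1,2,3,4,5,6}  (accept∈set)
'a' @ 2: {1,2,3,4,5,6,7}  (accept∈set)
'c' @ 3: {1,2,3,4,5,6}  (accept∈set)
'c' @ 4: {1,2,3,4,5,6}  (accept∈set)
'c' @ 5: {1,2,3,4,5,6}  (accept∈set)
end set {1,2,3,4,5,6} — state 1 in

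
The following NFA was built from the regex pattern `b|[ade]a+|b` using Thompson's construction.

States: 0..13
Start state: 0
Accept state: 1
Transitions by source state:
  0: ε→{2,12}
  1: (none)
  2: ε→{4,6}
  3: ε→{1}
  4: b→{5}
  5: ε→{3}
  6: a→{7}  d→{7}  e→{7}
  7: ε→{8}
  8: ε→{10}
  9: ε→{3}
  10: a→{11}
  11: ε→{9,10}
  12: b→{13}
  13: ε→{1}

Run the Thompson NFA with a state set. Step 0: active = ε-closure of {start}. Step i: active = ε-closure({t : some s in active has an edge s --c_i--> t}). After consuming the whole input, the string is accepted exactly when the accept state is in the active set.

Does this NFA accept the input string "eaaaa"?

Answer: ACCEPT

Trace:
start: ε-closure({0}) = {0,2,4,6,12}
'e' @ 1: {7,8,10}
'a' @ 2: {1,3,9,10,11}  (accept∈set)
'a' @ 3: {1,3,9,10,11}  (accept∈set)
'a' @ 4: {1,3,9,10,11}  (accept∈set)
'a' @ 5: {1,3,9,10,11}  (accept∈set)
end set {1,3,9,10,11} — state 1 in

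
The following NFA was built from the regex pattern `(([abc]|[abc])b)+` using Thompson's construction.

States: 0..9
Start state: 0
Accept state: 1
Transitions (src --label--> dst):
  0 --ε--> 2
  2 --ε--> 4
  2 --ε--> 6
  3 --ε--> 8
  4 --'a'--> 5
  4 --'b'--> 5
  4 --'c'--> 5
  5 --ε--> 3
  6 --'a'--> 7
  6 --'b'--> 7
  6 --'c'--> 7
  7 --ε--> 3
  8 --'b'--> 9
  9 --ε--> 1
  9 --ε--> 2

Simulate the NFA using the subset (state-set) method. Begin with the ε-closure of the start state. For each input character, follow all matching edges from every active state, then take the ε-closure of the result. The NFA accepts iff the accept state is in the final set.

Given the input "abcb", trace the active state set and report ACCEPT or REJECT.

Answer: ACCEPT

Steps:
start: ε-closure({0}) = {0,2,4,6}
'a' @ 1: {3,5,7,8}
'b' @ 2: {1,2,4,6,9}  ✓accept
'c' @ 3: {3,5,7,8}
'b' @ 4: {1,2,4,6,9}  ✓accept
after full input: {1,2,4,6,9}  (accept=1 in)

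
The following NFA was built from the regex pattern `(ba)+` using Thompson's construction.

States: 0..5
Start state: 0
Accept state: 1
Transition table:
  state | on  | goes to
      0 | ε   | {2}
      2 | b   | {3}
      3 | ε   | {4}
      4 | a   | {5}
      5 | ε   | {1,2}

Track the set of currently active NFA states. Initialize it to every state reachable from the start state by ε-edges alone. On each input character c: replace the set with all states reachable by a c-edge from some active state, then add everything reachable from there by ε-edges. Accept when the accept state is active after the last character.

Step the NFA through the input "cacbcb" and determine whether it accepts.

Answer: REJECT

Derivation:
S₀ = ε-closure({0}) = {0,2}
'c' @ 1: {}  — dead — no transitions
rest 'acbcb' ignored (set empty)
end set {} — state 1 not in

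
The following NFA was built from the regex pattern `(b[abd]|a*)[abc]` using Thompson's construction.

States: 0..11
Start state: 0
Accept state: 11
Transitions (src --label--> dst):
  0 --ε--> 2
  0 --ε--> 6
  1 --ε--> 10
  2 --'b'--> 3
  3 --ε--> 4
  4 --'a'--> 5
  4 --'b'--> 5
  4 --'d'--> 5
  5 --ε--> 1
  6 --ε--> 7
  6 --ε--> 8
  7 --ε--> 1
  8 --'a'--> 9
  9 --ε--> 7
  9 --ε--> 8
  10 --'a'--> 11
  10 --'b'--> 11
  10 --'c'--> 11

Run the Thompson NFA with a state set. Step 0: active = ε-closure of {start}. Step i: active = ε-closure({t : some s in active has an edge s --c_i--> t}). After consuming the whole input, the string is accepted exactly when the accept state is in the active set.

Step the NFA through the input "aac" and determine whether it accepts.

Answer: ACCEPT

Trace:
start: ε-closure({0}) = {0,1,2,6,7,8,10}
'a' @ 1: {1,7,8,9,10,11}  [accepting]
'a' @ 2: {1,7,8,9,10,11}  [accepting]
'c' @ 3: {11}  [accepting]
after full input: {11}  (accept=11 in)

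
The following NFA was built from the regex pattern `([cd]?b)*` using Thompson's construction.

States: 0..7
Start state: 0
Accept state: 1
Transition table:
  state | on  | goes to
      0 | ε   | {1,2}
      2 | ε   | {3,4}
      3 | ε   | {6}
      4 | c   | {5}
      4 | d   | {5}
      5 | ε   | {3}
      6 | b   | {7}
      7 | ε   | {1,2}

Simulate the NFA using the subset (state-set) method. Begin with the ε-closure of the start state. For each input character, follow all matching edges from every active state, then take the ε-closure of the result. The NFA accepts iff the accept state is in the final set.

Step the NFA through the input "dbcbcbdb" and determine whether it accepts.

Answer: ACCEPT

Steps:
start: ε-closure({0}) = {0,1,2,3,4,6}
'd' @ 1: {3,5,6}
'b' @ 2: {1,2,3,4,6,7}  ✓accept
'c' @ 3: {3,5,6}
'b' @ 4: {1,2,3,4,6,7}  ✓accept
'c' @ 5: {3,5,6}
'b' @ 6: {1,2,3,4,6,7}  ✓accept
'd' @ 7: {3,5,6}
'b' @ 8: {1,2,3,4,6,7}  ✓accept
final: {1,2,3,4,6,7}; accept 1 in set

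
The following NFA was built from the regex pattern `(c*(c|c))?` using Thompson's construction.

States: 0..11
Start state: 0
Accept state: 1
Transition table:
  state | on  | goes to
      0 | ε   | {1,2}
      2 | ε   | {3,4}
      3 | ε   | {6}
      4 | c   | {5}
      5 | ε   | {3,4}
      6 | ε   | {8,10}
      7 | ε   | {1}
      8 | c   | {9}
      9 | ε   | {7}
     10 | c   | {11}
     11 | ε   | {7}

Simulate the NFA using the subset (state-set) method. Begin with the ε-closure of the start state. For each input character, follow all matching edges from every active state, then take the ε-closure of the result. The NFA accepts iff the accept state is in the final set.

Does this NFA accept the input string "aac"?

Answer: REJECT

Derivation:
S₀ = ε-closure({0}) = {0,1,2,3,4,6,8,10}
'a' @ 1: {}  — dead — no transitions
rest 'ac' ignored (set empty)
final: {}; accept 1 not in set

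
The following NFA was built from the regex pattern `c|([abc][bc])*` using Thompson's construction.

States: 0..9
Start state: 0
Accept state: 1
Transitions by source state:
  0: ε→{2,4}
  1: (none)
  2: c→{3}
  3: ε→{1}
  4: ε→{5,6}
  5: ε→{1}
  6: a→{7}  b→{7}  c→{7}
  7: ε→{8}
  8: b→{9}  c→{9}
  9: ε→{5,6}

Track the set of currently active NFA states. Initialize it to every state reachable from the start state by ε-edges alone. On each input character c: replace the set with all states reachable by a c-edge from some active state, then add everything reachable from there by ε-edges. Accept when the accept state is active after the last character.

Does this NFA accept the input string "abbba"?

Answer: REJECT

Steps:
start: ε-closure({0}) = {0,1,2,4,5,6}
'a' @ 1: {7,8}
'b' @ 2: {1,5,6,9}  [accepting]
'b' @ 3: {7,8}
'b' @ 4: {1,5,6,9}  [accepting]
'a' @ 5: {7,8}
end set {7,8} — state 1 not in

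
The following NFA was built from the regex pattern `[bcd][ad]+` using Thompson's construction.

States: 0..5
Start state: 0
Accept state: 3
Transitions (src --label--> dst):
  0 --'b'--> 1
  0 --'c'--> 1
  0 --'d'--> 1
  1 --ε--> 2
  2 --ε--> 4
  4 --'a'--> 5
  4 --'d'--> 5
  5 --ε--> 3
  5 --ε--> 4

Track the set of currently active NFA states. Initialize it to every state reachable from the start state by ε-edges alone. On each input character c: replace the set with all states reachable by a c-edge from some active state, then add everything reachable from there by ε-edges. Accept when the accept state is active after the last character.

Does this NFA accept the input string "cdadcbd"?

start: ε-closure({0}) = {0}
'c' @ 1: {1,2,4}
'd' @ 2: {3,4,5}  (accept∈set)
'a' @ 3: {3,4,5}  (accept∈set)
'd' @ 4: {3,4,5}  (accept∈set)
'c' @ 5: {}  — no active states
rest 'bd' ignored (set empty)
after full input: {}  (accept=3 not in)

Answer: REJECT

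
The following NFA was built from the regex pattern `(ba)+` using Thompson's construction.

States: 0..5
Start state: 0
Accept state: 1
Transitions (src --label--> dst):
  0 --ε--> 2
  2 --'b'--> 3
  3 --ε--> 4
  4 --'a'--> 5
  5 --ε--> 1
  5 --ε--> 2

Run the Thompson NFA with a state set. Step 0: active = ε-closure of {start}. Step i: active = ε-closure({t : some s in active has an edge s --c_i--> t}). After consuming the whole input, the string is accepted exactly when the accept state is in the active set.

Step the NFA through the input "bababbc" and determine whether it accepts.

start: ε-closure({0}) = {0,2}
'b' @ 1: {3,4}
'a' @ 2: {1,2,5}  (accept∈set)
'b' @ 3: {3,4}
'a' @ 4: {1,2,5}  (accept∈set)
'b' @ 5: {3,4}
'b' @ 6: {}  — dead — no transitions
rest 'c' ignored (set empty)
end set {} — state 1 not in

Answer: REJECT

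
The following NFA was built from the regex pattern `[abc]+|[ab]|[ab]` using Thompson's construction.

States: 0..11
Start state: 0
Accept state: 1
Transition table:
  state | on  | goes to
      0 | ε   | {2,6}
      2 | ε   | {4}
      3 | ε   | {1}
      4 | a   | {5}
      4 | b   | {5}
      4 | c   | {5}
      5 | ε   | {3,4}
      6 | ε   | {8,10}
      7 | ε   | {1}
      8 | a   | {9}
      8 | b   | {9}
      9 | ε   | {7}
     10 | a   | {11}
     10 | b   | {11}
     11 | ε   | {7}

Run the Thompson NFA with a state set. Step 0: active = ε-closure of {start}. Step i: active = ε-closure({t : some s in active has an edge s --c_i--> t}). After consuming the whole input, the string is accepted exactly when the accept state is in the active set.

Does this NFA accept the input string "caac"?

Answer: ACCEPT

Trace:
S₀ = ε-closure({0}) = {0,2,4,6,8,10}
'c' @ 1: {1,3,4,5}  (accept∈set)
'a' @ 2: {1,3,4,5}  (accept∈set)
'a' @ 3: {1,3,4,5}  (accept∈set)
'c' @ 4: {1,3,4,5}  (accept∈set)
end set {1,3,4,5} — state 1 in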